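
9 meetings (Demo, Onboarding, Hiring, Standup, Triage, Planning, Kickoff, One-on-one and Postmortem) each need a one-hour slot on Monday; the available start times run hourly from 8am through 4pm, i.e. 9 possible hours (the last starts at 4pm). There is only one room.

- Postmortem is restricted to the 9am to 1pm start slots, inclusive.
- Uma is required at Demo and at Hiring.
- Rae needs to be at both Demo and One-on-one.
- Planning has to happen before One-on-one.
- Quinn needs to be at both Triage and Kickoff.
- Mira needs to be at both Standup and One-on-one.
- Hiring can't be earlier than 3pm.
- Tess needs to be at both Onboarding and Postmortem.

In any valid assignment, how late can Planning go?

2pm

Downstream work caps Planning at 3pm.
Planning at 2pm is achievable: Demo in 8am; Standup in 11am; Onboarding in 10am; One-on-one in 4pm; Kickoff in 1pm; Triage in 12pm; Postmortem in 9am; Planning in 2pm; Hiring in 3pm.
Nothing later works — the conflict and capacity constraints rule out every hour after 2pm.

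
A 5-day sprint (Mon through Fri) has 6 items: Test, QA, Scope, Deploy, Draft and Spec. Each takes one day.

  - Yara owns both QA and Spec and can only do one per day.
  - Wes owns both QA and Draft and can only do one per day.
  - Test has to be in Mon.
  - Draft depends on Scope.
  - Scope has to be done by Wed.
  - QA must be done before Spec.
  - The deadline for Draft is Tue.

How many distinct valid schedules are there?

35

Splitting on QA: it can be Mon (20), Wed (10), Thu (5). Listing each branch's schedules as (Test, Scope, Deploy, Draft, Spec):
QA=Mon: (Mon,Mon,Mon,Tue,Tue) (Mon,Mon,Mon,Tue,Wed) (Mon,Mon,Mon,Tue,Thu) (Mon,Mon,Mon,Tue,Fri) (Mon,Mon,Tue,Tue,Tue) (Mon,Mon,Tue,Tue,Wed) (Mon,Mon,Tue,Tue,Thu) (Mon,Mon,Tue,Tue,Fri) (Mon,Mon,Wed,Tue,Tue) (Mon,Mon,Wed,Tue,Wed) (Mon,Mon,Wed,Tue,Thu) (Mon,Mon,Wed,Tue,Fri) (Mon,Mon,Thu,Tue,Tue) (Mon,Mon,Thu,Tue,Wed) (Mon,Mon,Thu,Tue,Thu) (Mon,Mon,Thu,Tue,Fri) (Mon,Mon,Fri,Tue,Tue) (Mon,Mon,Fri,Tue,Wed) (Mon,Mon,Fri,Tue,Thu) (Mon,Mon,Fri,Tue,Fri) — 20.
QA=Wed: (Mon,Mon,Mon,Tue,Thu) (Mon,Mon,Mon,Tue,Fri) (Mon,Mon,Tue,Tue,Thu) (Mon,Mon,Tue,Tue,Fri) (Mon,Mon,Wed,Tue,Thu) (Mon,Mon,Wed,Tue,Fri) (Mon,Mon,Thu,Tue,Thu) (Mon,Mon,Thu,Tue,Fri) (Mon,Mon,Fri,Tue,Thu) (Mon,Mon,Fri,Tue,Fri) — 10.
QA=Thu: (Mon,Mon,Mon,Tue,Fri) (Mon,Mon,Tue,Tue,Fri) (Mon,Mon,Wed,Tue,Fri) (Mon,Mon,Thu,Tue,Fri) (Mon,Mon,Fri,Tue,Fri) — 5.
Summing: 20 + 10 + 5 = 35.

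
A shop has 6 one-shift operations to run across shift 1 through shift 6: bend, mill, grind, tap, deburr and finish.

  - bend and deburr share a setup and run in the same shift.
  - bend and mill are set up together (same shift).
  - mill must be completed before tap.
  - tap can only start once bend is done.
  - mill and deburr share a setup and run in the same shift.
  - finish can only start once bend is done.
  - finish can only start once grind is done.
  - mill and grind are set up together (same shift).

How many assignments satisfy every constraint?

Splitting on bend: it can be shift 1 (25), shift 2 (16), shift 3 (9), shift 4 (4), shift 5 (1). Listing each branch's schedules as (mill, grind, tap, deburr, finish) by shift number:
bend=shift 1: (1,1,2,1,2) (1,1,2,1,3) (1,1,2,1,4) (1,1,2,1,5) (1,1,2,1,6) (1,1,3,1,2) (1,1,3,1,3) (1,1,3,1,4) (1,1,3,1,5) (1,1,3,1,6) (1,1,4,1,2) (1,1,4,1,3) (1,1,4,1,4) (1,1,4,1,5) (1,1,4,1,6) (1,1,5,1,2) (1,1,5,1,3) (1,1,5,1,4) (1,1,5,1,5) (1,1,5,1,6) (1,1,6,1,2) (1,1,6,1,3) (1,1,6,1,4) (1,1,6,1,5) (1,1,6,1,6) — 25.
bend=shift 2: (2,2,3,2,3) (2,2,3,2,4) (2,2,3,2,5) (2,2,3,2,6) (2,2,4,2,3) (2,2,4,2,4) (2,2,4,2,5) (2,2,4,2,6) (2,2,5,2,3) (2,2,5,2,4) (2,2,5,2,5) (2,2,5,2,6) (2,2,6,2,3) (2,2,6,2,4) (2,2,6,2,5) (2,2,6,2,6) — 16.
bend=shift 3: (3,3,4,3,4) (3,3,4,3,5) (3,3,4,3,6) (3,3,5,3,4) (3,3,5,3,5) (3,3,5,3,6) (3,3,6,3,4) (3,3,6,3,5) (3,3,6,3,6) — 9.
bend=shift 4: (4,4,5,4,5) (4,4,5,4,6) (4,4,6,4,5) (4,4,6,4,6) — 4.
bend=shift 5: (5,5,6,5,6) — 1.
Summing: 25 + 16 + 9 + 4 + 1 = 55.

55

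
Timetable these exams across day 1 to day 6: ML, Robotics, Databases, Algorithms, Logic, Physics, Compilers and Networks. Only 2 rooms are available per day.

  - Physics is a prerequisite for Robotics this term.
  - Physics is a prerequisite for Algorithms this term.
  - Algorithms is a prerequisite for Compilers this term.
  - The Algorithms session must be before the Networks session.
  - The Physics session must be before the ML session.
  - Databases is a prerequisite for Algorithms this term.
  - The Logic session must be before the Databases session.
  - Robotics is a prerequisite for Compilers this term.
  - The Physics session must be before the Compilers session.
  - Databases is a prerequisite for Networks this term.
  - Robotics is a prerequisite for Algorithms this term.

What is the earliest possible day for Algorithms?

Precedence pushes Algorithms to at least day 3; downstream work caps Algorithms at day 5.
Algorithms at day 3 is achievable: ML=day 3; Robotics=day 2; Logic=day 1; Physics=day 1; Algorithms=day 3; Databases=day 2; Compilers=day 4; Networks=day 4.

day 3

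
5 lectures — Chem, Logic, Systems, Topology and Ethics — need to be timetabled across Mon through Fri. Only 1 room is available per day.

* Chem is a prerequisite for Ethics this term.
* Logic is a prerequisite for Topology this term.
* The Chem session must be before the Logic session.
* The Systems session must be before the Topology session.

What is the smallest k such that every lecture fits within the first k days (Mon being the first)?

5 days

The precedence chain requires at least 3 distinct days.
With at most 1 per day and 5 lectures, at least 5 days are needed.
5 works (last occupied day: Fri): for example Ethics=Fri; Topology=Thu; Chem=Mon; Logic=Tue; Systems=Wed.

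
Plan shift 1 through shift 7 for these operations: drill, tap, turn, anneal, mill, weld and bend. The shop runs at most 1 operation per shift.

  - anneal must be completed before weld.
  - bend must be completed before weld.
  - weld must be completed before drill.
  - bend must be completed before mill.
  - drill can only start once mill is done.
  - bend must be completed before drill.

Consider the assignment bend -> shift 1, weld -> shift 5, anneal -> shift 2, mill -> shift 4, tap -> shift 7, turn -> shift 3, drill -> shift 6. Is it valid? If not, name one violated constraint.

drill can only start once mill is done — holds.
bend must be completed before weld — holds.
weld must be completed before drill — holds.
anneal must be completed before weld — holds.
bend must be completed before mill — holds.
bend must be completed before drill — holds.
The shop runs at most 1 operation per shift — holds.

Yes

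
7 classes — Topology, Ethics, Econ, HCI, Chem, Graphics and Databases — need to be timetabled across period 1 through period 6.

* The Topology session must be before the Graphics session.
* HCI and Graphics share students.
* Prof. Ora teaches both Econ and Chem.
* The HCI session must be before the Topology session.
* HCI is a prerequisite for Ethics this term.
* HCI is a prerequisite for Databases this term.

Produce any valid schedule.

Ethics in period 2, Graphics in period 3, Econ in period 1, Chem in period 2, Topology in period 2, HCI in period 1, Databases in period 2

Checking: HCI(period 1) before Databases(period 2); HCI(period 1) before Topology(period 2); HCI(period 1) before Ethics(period 2); Topology(period 2) before Graphics(period 3); Econ(period 1) != Chem(period 2); HCI(period 1) != Graphics(period 3).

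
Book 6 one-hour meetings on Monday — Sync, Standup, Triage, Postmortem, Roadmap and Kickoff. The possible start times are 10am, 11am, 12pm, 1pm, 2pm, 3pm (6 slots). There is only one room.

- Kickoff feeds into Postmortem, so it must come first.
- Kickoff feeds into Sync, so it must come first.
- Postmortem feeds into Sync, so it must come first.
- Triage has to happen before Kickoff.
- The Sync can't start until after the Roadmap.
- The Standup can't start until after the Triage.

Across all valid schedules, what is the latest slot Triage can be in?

Downstream work caps Triage at 12pm.
Triage at 11am is achievable: Postmortem in 1pm; Kickoff in 12pm; Standup in 3pm; Roadmap in 10am; Sync in 2pm; Triage in 11am.
Nothing later works — the capacity limit rule out every slot after 11am.

11am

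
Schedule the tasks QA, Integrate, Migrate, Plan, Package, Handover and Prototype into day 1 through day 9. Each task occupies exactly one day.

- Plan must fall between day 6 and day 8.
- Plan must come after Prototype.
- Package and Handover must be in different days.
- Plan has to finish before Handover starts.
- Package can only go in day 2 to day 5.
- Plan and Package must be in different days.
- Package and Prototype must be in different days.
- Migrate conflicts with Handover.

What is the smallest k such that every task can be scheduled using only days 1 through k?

7

The precedence chain requires at least 3 distinct days.
Propagating the time windows through the other constraints, Handover can't land before day 7, so the schedule must run through at least day 7.
7 works (last occupied day: day 7): for example Plan=day 6; Prototype=day 1; Package=day 2; Migrate=day 1; Handover=day 7; QA=day 1; Integrate=day 1.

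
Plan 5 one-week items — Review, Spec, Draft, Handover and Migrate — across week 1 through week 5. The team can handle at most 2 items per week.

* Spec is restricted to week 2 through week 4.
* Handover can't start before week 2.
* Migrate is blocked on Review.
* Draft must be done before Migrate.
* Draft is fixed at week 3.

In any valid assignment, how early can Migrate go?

week 4

Precedence pushes Migrate to at least week 4.
Migrate at week 4 is achievable: Spec -> week 2; Migrate -> week 4; Handover -> week 2; Draft -> week 3; Review -> week 1.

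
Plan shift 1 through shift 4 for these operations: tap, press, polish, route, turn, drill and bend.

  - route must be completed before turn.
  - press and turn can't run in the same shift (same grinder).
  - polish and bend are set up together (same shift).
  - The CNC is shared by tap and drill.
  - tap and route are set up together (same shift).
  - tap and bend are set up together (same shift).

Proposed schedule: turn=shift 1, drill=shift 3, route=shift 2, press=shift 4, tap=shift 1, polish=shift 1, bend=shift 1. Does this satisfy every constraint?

Invalid. route must be completed before turn.

tap and route are set up together (same shift) — violated.
press and turn can't run in the same shift (same grinder) — holds.
route must be completed before turn — violated.
tap and bend are set up together (same shift) — holds.
The CNC is shared by tap and drill — holds.
polish and bend are set up together (same shift) — holds.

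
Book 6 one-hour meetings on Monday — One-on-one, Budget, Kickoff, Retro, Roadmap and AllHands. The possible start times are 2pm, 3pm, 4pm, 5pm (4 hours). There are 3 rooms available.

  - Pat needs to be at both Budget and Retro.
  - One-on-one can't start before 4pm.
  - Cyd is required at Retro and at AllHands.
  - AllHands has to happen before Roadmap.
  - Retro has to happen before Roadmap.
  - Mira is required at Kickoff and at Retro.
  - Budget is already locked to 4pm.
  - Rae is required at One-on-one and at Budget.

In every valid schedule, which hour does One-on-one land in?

One-on-one's window is 4pm–5pm.
Budget is fixed at 4pm, and One-on-one can't share a hour with Budget.
So One-on-one must be 5pm.

5pm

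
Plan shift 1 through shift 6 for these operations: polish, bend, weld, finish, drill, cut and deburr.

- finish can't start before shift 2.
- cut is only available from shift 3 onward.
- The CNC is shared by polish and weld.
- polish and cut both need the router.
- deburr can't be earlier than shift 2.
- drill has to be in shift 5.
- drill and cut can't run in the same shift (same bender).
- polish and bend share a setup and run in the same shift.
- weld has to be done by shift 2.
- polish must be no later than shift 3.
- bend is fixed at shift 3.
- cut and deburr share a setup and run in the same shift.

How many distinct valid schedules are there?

Splitting on weld: it can be shift 1 (10), shift 2 (10). Listing each branch's schedules as (polish, bend, finish, drill, cut, deburr) by shift number:
weld=shift 1: (3,3,2,5,4,4) (3,3,2,5,6,6) (3,3,3,5,4,4) (3,3,3,5,6,6) (3,3,4,5,4,4) (3,3,4,5,6,6) (3,3,5,5,4,4) (3,3,5,5,6,6) (3,3,6,5,4,4) (3,3,6,5,6,6) — 10.
weld=shift 2: (3,3,2,5,4,4) (3,3,2,5,6,6) (3,3,3,5,4,4) (3,3,3,5,6,6) (3,3,4,5,4,4) (3,3,4,5,6,6) (3,3,5,5,4,4) (3,3,5,5,6,6) (3,3,6,5,4,4) (3,3,6,5,6,6) — 10.
Summing: 10 + 10 = 20.

20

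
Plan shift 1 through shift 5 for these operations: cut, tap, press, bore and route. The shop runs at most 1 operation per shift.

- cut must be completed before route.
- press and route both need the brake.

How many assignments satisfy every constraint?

60

Splitting on cut: it can be shift 1 (24), shift 2 (18), shift 3 (12), shift 4 (6). Listing each branch's schedules as (tap, press, bore, route) by shift number:
cut=shift 1: (2,3,4,5) (2,3,5,4) (2,4,3,5) (2,4,5,3) (2,5,3,4) (2,5,4,3) (3,2,4,5) (3,2,5,4) (3,4,2,5) (3,4,5,2) (3,5,2,4) (3,5,4,2) (4,2,3,5) (4,2,5,3) (4,3,2,5) (4,3,5,2) (4,5,2,3) (4,5,3,2) (5,2,3,4) (5,2,4,3) (5,3,2,4) (5,3,4,2) (5,4,2,3) (5,4,3,2) — 24.
cut=shift 2: (1,3,4,5) (1,3,5,4) (1,4,3,5) (1,4,5,3) (1,5,3,4) (1,5,4,3) (3,1,4,5) (3,1,5,4) (3,4,1,5) (3,5,1,4) (4,1,3,5) (4,1,5,3) (4,3,1,5) (4,5,1,3) (5,1,3,4) (5,1,4,3) (5,3,1,4) (5,4,1,3) — 18.
cut=shift 3: (1,2,4,5) (1,2,5,4) (1,4,2,5) (1,5,2,4) (2,1,4,5) (2,1,5,4) (2,4,1,5) (2,5,1,4) (4,1,2,5) (4,2,1,5) (5,1,2,4) (5,2,1,4) — 12.
cut=shift 4: (1,2,3,5) (1,3,2,5) (2,1,3,5) (2,3,1,5) (3,1,2,5) (3,2,1,5) — 6.
Summing: 24 + 18 + 12 + 6 = 60.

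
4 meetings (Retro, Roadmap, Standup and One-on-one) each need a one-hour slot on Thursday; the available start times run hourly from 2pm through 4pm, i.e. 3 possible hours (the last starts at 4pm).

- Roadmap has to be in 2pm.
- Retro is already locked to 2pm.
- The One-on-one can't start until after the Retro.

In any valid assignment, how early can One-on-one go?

Precedence pushes One-on-one to at least 3pm.
One-on-one at 3pm is achievable: Roadmap=2pm, One-on-one=3pm, Retro=2pm, Standup=2pm.

3pm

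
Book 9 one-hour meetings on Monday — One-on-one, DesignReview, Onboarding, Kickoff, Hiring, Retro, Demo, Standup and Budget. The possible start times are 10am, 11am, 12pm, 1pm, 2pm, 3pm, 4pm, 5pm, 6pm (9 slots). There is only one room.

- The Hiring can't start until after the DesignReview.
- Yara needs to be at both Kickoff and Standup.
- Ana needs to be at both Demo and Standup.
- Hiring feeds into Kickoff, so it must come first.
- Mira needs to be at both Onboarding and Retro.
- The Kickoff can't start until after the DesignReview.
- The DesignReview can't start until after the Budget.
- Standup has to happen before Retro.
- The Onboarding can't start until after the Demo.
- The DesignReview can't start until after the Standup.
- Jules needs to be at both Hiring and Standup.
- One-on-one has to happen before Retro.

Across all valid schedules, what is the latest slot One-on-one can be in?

Downstream work caps One-on-one at 5pm.
One-on-one at 5pm is achievable: Kickoff in 2pm; Demo in 3pm; Hiring in 1pm; DesignReview in 12pm; One-on-one in 5pm; Standup in 10am; Budget in 11am; Retro in 6pm; Onboarding in 4pm.

5pm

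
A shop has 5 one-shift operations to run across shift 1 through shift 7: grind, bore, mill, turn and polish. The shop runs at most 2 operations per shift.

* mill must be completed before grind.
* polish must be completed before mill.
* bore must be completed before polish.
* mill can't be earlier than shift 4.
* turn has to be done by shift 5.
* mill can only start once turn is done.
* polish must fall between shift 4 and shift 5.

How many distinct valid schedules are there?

59

Splitting on grind: it can be shift 6 (12), shift 7 (47). Listing each branch's schedules as (bore, mill, turn, polish) by shift number:
grind=shift 6: (1,5,1,4) (1,5,2,4) (1,5,3,4) (1,5,4,4) (2,5,1,4) (2,5,2,4) (2,5,3,4) (2,5,4,4) (3,5,1,4) (3,5,2,4) (3,5,3,4) (3,5,4,4) — 12.
grind=shift 7: (1,5,1,4) (1,5,2,4) (1,5,3,4) (1,5,4,4) (1,6,1,4) (1,6,1,5) (1,6,2,4) (1,6,2,5) (1,6,3,4) (1,6,3,5) (1,6,4,4) (1,6,4,5) (1,6,5,4) (1,6,5,5) (2,5,1,4) (2,5,2,4) (2,5,3,4) (2,5,4,4) (2,6,1,4) (2,6,1,5) (2,6,2,4) (2,6,2,5) (2,6,3,4) (2,6,3,5) (2,6,4,4) (2,6,4,5) (2,6,5,4) (2,6,5,5) (3,5,1,4) (3,5,2,4) (3,5,3,4) (3,5,4,4) (3,6,1,4) (3,6,1,5) (3,6,2,4) (3,6,2,5) (3,6,3,4) (3,6,3,5) (3,6,4,4) (3,6,4,5) (3,6,5,4) (3,6,5,5) (4,6,1,5) (4,6,2,5) (4,6,3,5) (4,6,4,5) (4,6,5,5) — 47.
Summing: 12 + 47 = 59.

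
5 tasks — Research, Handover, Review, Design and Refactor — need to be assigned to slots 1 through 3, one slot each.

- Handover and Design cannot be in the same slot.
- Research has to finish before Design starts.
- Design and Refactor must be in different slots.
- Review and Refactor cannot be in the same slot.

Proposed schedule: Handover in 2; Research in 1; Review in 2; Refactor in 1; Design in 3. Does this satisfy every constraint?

Design and Refactor must be in different slots — holds.
Research has to finish before Design starts — holds.
Review and Refactor cannot be in the same slot — holds.
Handover and Design cannot be in the same slot — holds.

Yes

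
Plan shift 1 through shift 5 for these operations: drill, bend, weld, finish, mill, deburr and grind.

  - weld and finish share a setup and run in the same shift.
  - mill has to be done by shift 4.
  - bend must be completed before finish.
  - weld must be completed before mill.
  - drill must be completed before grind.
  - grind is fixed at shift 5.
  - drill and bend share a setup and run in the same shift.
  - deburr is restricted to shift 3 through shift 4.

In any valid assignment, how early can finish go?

shift 2

Precedence pushes finish to at least shift 2; finish must be in the same shift as weld, which can't be after shift 3, so finish is at most shift 3.
finish at shift 2 is achievable: weld in shift 2, mill in shift 3, drill in shift 1, deburr in shift 3, bend in shift 1, finish in shift 2, grind in shift 5.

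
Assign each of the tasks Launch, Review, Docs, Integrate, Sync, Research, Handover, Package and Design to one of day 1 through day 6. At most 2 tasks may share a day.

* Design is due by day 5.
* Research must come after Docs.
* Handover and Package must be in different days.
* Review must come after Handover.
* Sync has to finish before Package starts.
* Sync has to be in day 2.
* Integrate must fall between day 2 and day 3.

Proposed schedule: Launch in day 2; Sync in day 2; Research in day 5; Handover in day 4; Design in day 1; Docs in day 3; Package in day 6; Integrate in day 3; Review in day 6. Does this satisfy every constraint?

Integrate must fall between day 2 and day 3 — holds.
Research must come after Docs — holds.
Design is due by day 5 — holds.
Sync has to finish before Package starts — holds.
Handover and Package must be in different days — holds.
Sync has to be in day 2 — holds.
At most 2 tasks may share a day — holds.
Review must come after Handover — holds.

Valid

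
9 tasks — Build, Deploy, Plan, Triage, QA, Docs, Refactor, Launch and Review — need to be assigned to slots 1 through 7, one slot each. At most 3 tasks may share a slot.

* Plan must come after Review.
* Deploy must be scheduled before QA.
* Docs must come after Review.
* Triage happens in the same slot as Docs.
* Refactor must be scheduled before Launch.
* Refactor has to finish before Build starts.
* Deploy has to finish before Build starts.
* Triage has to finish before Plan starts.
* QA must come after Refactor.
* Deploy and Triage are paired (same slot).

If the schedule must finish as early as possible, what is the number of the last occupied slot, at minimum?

The precedence chain requires at least 3 distinct slots.
With at most 3 per slot and 9 tasks, at least 3 slots are needed.
Could 3 slots be enough, i.e. nothing placed later than 3? No: Plan must come after Review (at 1 or later) → {2, 3}; Review must come before Plan (at 3 or earlier) → {1, 2}; Build must come after Refactor (at 1 or later) → {2, 3}; Refactor must come before Build (at 3 or earlier) → {1, 2}; Deploy must come before Build (at 3 or earlier) → {1, 2}; QA must come after Refactor (at 1 or later) → {2, 3}; Triage must come before Plan (at 3 or earlier) → {1, 2}; Docs must come after Review (at 1 or later) → {2, 3}; Launch must come after Refactor (at 1 or later) → {2, 3}; Triage must be in the same slot as Docs (in {2, 3}) → {2}; Docs must be in the same slot as Triage (in {2}) → {2}; Deploy must be in the same slot as Triage (in {2}) → {2}; Build can't use 2, already full with Deploy, Triage and Docs (limit 3) → {3}; Plan can't use 2, already full with Deploy, Triage and Docs (limit 3) → {3}; QA can't use 2, already full with Deploy, Triage and Docs (limit 3) → {3}; Launch can't use 2, already full with Deploy, Triage and Docs (limit 3) → {3}; that puts Build, Plan, QA and Launch all in 3 — more than 3 per slot.
So 3 slots is not enough.
4 works (last occupied slot: 4): for example Refactor in 1; Plan in 3; Deploy in 2; Docs in 2; Build in 3; Launch in 4; Review in 1; Triage in 2; QA in 3.

4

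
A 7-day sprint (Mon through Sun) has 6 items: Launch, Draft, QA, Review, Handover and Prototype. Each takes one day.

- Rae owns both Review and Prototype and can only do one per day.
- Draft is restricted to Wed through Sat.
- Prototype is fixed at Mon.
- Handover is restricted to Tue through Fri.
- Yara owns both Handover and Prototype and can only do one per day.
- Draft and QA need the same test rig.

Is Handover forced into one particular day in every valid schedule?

Handover can be Tue (e.g. Handover in Tue, QA in Mon, Prototype in Mon, Launch in Mon, Draft in Wed, Review in Tue) or Wed (e.g. Handover -> Wed, QA -> Mon, Draft -> Wed, Prototype -> Mon, Launch -> Mon, Review -> Tue).

No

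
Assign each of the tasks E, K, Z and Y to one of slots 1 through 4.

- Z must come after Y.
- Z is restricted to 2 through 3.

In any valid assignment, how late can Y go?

Downstream work caps Y at 2.
Y at 2 is achievable: K -> 1; E -> 1; Z -> 3; Y -> 2.

2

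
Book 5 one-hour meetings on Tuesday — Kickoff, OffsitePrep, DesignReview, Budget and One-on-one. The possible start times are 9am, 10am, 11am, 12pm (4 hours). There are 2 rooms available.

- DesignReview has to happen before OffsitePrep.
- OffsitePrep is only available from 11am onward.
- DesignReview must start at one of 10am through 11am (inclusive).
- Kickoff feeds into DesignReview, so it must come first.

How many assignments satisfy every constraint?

Splitting on Kickoff: it can be 9am (39), 10am (13). Listing each branch's schedules as (OffsitePrep, DesignReview, Budget, One-on-one):
Kickoff=9am: (11am,10am,9am,10am) (11am,10am,9am,11am) (11am,10am,9am,12pm) (11am,10am,10am,9am) (11am,10am,10am,11am) (11am,10am,10am,12pm) (11am,10am,11am,9am) (11am,10am,11am,10am) (11am,10am,11am,12pm) (11am,10am,12pm,9am) (11am,10am,12pm,10am) (11am,10am,12pm,11am) (11am,10am,12pm,12pm) (12pm,10am,9am,10am) (12pm,10am,9am,11am) (12pm,10am,9am,12pm) (12pm,10am,10am,9am) (12pm,10am,10am,11am) (12pm,10am,10am,12pm) (12pm,10am,11am,9am) (12pm,10am,11am,10am) (12pm,10am,11am,11am) (12pm,10am,11am,12pm) (12pm,10am,12pm,9am) (12pm,10am,12pm,10am) (12pm,10am,12pm,11am) (12pm,11am,9am,10am) (12pm,11am,9am,11am) (12pm,11am,9am,12pm) (12pm,11am,10am,9am) (12pm,11am,10am,10am) (12pm,11am,10am,11am) (12pm,11am,10am,12pm) (12pm,11am,11am,9am) (12pm,11am,11am,10am) (12pm,11am,11am,12pm) (12pm,11am,12pm,9am) (12pm,11am,12pm,10am) (12pm,11am,12pm,11am) — 39.
Kickoff=10am: (12pm,11am,9am,9am) (12pm,11am,9am,10am) (12pm,11am,9am,11am) (12pm,11am,9am,12pm) (12pm,11am,10am,9am) (12pm,11am,10am,11am) (12pm,11am,10am,12pm) (12pm,11am,11am,9am) (12pm,11am,11am,10am) (12pm,11am,11am,12pm) (12pm,11am,12pm,9am) (12pm,11am,12pm,10am) (12pm,11am,12pm,11am) — 13.
Summing: 39 + 13 = 52.

52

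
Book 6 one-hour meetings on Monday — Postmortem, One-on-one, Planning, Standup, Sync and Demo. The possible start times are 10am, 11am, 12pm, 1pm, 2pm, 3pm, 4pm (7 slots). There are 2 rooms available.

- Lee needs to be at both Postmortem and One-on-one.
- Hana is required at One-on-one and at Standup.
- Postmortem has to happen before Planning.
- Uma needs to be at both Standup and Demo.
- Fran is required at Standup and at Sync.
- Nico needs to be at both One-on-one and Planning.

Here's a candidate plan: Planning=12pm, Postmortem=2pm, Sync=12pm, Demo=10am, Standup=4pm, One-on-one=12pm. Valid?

Nico needs to be at both One-on-one and Planning — violated.
Fran is required at Standup and at Sync — holds.
Hana is required at One-on-one and at Standup — holds.
Uma needs to be at both Standup and Demo — holds.
Lee needs to be at both Postmortem and One-on-one — holds.
There are 2 rooms available — violated.
Postmortem has to happen before Planning — violated.

No. Nico needs to be at both One-on-one and Planning is not satisfied.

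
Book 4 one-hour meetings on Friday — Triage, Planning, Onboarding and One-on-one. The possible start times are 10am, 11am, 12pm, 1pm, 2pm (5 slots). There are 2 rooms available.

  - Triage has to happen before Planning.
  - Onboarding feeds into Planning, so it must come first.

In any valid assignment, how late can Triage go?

Downstream work caps Triage at 1pm.
Triage at 1pm is achievable: Onboarding=10am; Planning=2pm; Triage=1pm; One-on-one=10am.

1pm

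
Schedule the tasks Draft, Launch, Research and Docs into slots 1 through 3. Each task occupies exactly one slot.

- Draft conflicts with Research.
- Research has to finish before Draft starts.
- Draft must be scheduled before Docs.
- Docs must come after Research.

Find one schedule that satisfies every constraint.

Launch in 1, Research in 1, Draft in 2, Docs in 3

Checking: Research(1) before Docs(3); Draft(2) before Docs(3); Research(1) before Draft(2); Draft(2) != Research(1).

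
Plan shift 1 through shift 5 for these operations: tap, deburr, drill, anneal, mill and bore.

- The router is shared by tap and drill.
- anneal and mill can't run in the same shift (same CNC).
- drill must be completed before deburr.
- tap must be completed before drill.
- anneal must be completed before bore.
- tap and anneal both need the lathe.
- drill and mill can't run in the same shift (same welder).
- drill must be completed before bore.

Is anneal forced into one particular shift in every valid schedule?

No

anneal can be shift 1 (e.g. tap in shift 2, anneal in shift 1, deburr in shift 4, bore in shift 4, mill in shift 2, drill in shift 3) or shift 2 (e.g. mill=shift 1, tap=shift 1, bore=shift 3, deburr=shift 3, anneal=shift 2, drill=shift 2).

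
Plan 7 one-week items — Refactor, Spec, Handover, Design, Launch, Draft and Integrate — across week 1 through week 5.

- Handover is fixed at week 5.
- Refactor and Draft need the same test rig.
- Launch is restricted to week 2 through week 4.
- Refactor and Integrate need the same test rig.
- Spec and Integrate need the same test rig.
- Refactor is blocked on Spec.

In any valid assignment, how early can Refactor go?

week 2

Precedence pushes Refactor to at least week 2.
Refactor at week 2 is achievable: Launch -> week 2; Integrate -> week 3; Refactor -> week 2; Draft -> week 1; Spec -> week 1; Design -> week 1; Handover -> week 5.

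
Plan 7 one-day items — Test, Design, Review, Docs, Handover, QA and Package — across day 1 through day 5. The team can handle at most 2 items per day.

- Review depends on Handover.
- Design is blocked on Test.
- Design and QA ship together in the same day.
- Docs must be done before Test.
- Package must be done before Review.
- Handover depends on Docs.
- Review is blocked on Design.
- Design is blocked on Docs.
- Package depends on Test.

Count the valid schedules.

4

Enumerating: Review=day 5; Handover=day 2; Test=day 2; QA=day 3; Package=day 4; Docs=day 1; Design=day 3 | Design -> day 3; Test -> day 2; Docs -> day 1; QA -> day 3; Handover -> day 4; Review -> day 5; Package -> day 4 | Review in day 5, Docs in day 1, Package in day 3, Design in day 4, Test in day 2, QA in day 4, Handover in day 2 | Package=day 3, Handover=day 3, Docs=day 1, Review=day 5, QA=day 4, Test=day 2, Design=day 4.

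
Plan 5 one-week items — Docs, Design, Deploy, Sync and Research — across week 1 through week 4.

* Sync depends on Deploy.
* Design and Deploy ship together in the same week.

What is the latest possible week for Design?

week 3

Design must be in the same week as Deploy, which can't be after week 3, so Design is at most week 3.
Design at week 3 is achievable: Docs -> week 1; Deploy -> week 3; Design -> week 3; Sync -> week 4; Research -> week 1.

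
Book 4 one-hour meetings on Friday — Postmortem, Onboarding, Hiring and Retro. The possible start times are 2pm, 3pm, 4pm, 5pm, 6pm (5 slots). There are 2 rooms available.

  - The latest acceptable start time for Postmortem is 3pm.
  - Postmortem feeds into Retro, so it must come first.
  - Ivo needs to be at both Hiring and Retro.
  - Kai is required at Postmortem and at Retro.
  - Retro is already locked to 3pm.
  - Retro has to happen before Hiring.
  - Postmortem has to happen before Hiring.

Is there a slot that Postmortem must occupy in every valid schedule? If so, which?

2pm

Postmortem's window is 2pm–3pm.
Retro is fixed at 3pm, and Postmortem can't share a slot with Retro.
So Postmortem must be 2pm.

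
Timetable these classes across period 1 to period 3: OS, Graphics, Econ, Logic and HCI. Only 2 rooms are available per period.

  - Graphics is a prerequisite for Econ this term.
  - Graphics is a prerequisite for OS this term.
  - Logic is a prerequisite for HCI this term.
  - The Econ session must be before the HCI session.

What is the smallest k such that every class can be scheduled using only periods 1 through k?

3 periods

The precedence chain requires at least 3 distinct periods.
With at most 2 per period and 5 classes, at least 3 periods are needed.
3 works (last occupied period: period 3): for example OS -> period 2, Logic -> period 1, HCI -> period 3, Graphics -> period 1, Econ -> period 2.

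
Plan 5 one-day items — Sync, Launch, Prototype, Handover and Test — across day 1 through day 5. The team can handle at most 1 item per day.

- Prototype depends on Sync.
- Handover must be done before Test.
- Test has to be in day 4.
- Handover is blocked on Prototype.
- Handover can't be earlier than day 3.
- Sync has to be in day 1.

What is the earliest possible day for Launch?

day 5

Launch at day 5 is achievable: Handover=day 3; Prototype=day 2; Launch=day 5; Test=day 4; Sync=day 1.
Nothing earlier works — the capacity limit rule out every day before day 5.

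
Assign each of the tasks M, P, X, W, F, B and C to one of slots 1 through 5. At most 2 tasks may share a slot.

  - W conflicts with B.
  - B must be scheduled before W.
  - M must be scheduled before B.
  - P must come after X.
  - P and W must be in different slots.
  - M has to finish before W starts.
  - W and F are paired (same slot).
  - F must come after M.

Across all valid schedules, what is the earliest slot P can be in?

2

Precedence pushes P to at least 2.
P at 2 is achievable: W -> 3, B -> 2, X -> 1, C -> 4, F -> 3, M -> 1, P -> 2.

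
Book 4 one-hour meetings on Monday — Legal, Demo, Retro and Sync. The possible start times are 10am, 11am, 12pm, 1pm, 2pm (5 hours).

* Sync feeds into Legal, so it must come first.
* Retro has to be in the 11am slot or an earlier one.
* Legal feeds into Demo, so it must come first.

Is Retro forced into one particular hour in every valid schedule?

No

Retro can be 10am (e.g. Legal=11am; Retro=10am; Sync=10am; Demo=12pm) or 11am (e.g. Demo=12pm, Legal=11am, Sync=10am, Retro=11am).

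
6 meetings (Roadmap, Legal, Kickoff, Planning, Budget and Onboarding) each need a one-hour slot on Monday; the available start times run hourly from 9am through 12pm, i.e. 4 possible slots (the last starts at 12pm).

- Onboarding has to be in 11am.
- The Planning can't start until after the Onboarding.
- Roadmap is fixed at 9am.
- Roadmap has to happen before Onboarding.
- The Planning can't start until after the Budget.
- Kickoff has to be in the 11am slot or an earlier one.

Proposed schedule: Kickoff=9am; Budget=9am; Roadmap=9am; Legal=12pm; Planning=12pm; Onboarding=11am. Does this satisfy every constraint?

Yes, all constraints hold

The Planning can't start until after the Budget — holds.
Onboarding has to be in 11am — holds.
Roadmap has to happen before Onboarding — holds.
Kickoff has to be in the 11am slot or an earlier one — holds.
Roadmap is fixed at 9am — holds.
The Planning can't start until after the Onboarding — holds.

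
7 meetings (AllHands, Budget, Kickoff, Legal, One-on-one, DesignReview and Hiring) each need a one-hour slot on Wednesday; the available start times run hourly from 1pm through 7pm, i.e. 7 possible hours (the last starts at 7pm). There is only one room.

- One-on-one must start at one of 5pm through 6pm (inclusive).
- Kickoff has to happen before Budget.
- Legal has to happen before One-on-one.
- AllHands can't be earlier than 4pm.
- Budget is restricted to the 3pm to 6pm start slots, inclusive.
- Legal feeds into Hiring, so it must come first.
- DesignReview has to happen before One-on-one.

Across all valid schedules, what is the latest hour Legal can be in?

5pm

Downstream work caps Legal at 5pm.
Legal at 5pm is achievable: One-on-one=6pm; Hiring=7pm; Legal=5pm; Kickoff=1pm; Budget=3pm; AllHands=4pm; DesignReview=2pm.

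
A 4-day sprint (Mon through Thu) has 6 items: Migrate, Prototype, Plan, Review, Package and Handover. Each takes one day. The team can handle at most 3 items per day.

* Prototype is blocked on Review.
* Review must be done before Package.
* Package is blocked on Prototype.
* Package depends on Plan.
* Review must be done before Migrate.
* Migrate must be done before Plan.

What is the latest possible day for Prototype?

Precedence pushes Prototype to at least Tue; downstream work caps Prototype at Wed.
Prototype at Wed is achievable: Review in Mon; Migrate in Tue; Package in Thu; Handover in Mon; Prototype in Wed; Plan in Wed.

Wed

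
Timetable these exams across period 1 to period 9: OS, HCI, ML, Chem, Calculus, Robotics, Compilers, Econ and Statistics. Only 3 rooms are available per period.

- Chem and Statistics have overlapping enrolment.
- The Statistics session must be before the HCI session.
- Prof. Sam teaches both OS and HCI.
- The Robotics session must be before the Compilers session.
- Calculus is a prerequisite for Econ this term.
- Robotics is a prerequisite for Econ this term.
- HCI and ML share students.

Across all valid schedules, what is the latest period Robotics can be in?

Downstream work caps Robotics at period 8.
Robotics at period 8 is achievable: Statistics -> period 1; OS -> period 1; Calculus -> period 1; ML -> period 3; Compilers -> period 9; Robotics -> period 8; HCI -> period 2; Chem -> period 2; Econ -> period 9.

period 8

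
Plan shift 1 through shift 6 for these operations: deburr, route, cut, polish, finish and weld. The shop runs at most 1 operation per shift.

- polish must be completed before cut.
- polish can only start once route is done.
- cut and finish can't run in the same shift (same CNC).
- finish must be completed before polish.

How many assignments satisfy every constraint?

60

Splitting on route: it can be shift 1 (20), shift 2 (20), shift 3 (14), shift 4 (6). Listing each branch's schedules as (deburr, cut, polish, finish, weld) by shift number:
route=shift 1: (2,5,4,3,6) (2,6,4,3,5) (2,6,5,3,4) (2,6,5,4,3) (3,5,4,2,6) (3,6,4,2,5) (3,6,5,2,4) (3,6,5,4,2) (4,5,3,2,6) (4,6,3,2,5) (4,6,5,2,3) (4,6,5,3,2) (5,4,3,2,6) (5,6,3,2,4) (5,6,4,2,3) (5,6,4,3,2) (6,4,3,2,5) (6,5,3,2,4) (6,5,4,2,3) (6,5,4,3,2) — 20.
route=shift 2: (1,5,4,3,6) (1,6,4,3,5) (1,6,5,3,4) (1,6,5,4,3) (3,5,4,1,6) (3,6,4,1,5) (3,6,5,1,4) (3,6,5,4,1) (4,5,3,1,6) (4,6,3,1,5) (4,6,5,1,3) (4,6,5,3,1) (5,4,3,1,6) (5,6,3,1,4) (5,6,4,1,3) (5,6,4,3,1) (6,4,3,1,5) (6,5,3,1,4) (6,5,4,1,3) (6,5,4,3,1) — 20.
route=shift 3: (1,5,4,2,6) (1,6,4,2,5) (1,6,5,2,4) (1,6,5,4,2) (2,5,4,1,6) (2,6,4,1,5) (2,6,5,1,4) (2,6,5,4,1) (4,6,5,1,2) (4,6,5,2,1) (5,6,4,1,2) (5,6,4,2,1) (6,5,4,1,2) (6,5,4,2,1) — 14.
route=shift 4: (1,6,5,2,3) (1,6,5,3,2) (2,6,5,1,3) (2,6,5,3,1) (3,6,5,1,2) (3,6,5,2,1) — 6.
Summing: 20 + 20 + 14 + 6 = 60.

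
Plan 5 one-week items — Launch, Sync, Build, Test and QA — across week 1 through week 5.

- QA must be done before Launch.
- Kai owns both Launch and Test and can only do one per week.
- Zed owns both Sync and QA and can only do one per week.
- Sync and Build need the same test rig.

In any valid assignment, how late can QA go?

week 4

Downstream work caps QA at week 4.
QA at week 4 is achievable: Test=week 1, Launch=week 5, Build=week 2, Sync=week 1, QA=week 4.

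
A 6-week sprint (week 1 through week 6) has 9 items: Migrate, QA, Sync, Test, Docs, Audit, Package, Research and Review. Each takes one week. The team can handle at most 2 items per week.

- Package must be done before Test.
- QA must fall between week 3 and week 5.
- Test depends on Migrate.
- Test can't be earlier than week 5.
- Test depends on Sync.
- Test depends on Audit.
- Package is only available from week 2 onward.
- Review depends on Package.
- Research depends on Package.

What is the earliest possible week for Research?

Precedence pushes Research to at least week 3.
Research at week 3 is achievable: Audit -> week 2, Migrate -> week 1, Docs -> week 4, Sync -> week 1, Test -> week 5, Package -> week 2, Review -> week 4, Research -> week 3, QA -> week 3.

week 3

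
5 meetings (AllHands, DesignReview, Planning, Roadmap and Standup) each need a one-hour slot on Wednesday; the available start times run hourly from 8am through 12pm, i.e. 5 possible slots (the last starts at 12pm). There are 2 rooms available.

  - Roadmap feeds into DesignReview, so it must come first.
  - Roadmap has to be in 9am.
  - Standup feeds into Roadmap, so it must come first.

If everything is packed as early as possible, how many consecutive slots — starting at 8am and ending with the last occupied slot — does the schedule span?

3 slots

The precedence chain requires at least 3 distinct slots.
With at most 2 per slot and 5 meetings, at least 3 slots are needed.
3 works (last occupied slot: 10am): for example Planning -> 9am, Standup -> 8am, DesignReview -> 10am, AllHands -> 8am, Roadmap -> 9am.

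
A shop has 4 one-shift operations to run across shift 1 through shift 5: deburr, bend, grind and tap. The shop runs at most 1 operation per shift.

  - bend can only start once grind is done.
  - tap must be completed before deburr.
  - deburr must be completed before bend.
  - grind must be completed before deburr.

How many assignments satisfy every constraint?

Splitting on deburr: it can be shift 3 (4), shift 4 (6). Listing each branch's schedules as (bend, grind, tap) by shift number:
deburr=shift 3: (4,1,2) (4,2,1) (5,1,2) (5,2,1) — 4.
deburr=shift 4: (5,1,2) (5,1,3) (5,2,1) (5,2,3) (5,3,1) (5,3,2) — 6.
Summing: 4 + 6 = 10.

10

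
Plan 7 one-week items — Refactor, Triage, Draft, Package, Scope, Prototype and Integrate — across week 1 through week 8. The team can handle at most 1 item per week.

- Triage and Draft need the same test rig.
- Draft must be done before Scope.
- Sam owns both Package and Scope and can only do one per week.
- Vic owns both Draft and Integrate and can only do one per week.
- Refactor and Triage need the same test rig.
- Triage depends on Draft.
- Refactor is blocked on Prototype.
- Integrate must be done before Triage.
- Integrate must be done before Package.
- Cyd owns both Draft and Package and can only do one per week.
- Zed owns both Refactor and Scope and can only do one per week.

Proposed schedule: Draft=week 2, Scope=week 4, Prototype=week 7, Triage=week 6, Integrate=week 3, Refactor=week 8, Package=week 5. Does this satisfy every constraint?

Refactor and Triage need the same test rig — holds.
The team can handle at most 1 item per week — holds.
Integrate must be done before Package — holds.
Triage depends on Draft — holds.
Vic owns both Draft and Integrate and can only do one per week — holds.
Cyd owns both Draft and Package and can only do one per week — holds.
Refactor is blocked on Prototype — holds.
Triage and Draft need the same test rig — holds.
Integrate must be done before Triage — holds.
Zed owns both Refactor and Scope and can only do one per week — holds.
Draft must be done before Scope — holds.
Sam owns both Package and Scope and can only do one per week — holds.

Yes, all constraints hold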